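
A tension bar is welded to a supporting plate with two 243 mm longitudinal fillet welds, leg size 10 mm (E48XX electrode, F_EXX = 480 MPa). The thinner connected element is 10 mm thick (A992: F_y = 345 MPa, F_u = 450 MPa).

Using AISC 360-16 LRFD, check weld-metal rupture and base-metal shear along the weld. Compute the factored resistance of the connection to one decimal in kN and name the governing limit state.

742.2 kN (weld metal governs)

Weld metal: throat = 0.707×10 = 7.07 mm, L = 2×243 = 486 mm. φR_n = 0.75 × 0.6 × 480 × 7.07 × 486 = 742.2 kN.
Base metal shear (10 mm plate): yield φR_n = 1.0×0.6×345×10×486 = 1006.0 kN; rupture φR_n = 0.75×0.6×450×10×486 = 984.2 kN; take 984.2 kN (rupture).
Governing: min(742.2, 984.2) = 742.2 kN → weld metal.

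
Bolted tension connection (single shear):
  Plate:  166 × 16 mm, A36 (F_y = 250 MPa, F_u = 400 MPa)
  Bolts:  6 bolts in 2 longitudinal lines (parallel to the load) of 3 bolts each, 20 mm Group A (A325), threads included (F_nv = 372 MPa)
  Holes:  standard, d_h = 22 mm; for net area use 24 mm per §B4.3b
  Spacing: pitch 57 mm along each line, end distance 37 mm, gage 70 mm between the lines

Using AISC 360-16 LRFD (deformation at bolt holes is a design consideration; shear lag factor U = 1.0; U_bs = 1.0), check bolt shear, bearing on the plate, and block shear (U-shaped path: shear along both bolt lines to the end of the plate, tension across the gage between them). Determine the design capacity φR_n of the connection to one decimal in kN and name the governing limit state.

Bolt shear: A_b = π(20)²/4 = 314.16 mm². φR_n = 0.75 × 372 × 314.16 × 6 × 1 = 525.9 kN.
Bearing (16 mm plate, F_u = 400 MPa): end bolts L_c = 37 − 22/2 = 26, R_n = min(1.2×26×16×400, 2.4×20×16×400) = 199.68 kN/bolt; interior L_c = 57 − 22 = 35, R_n = 268.8 kN/bolt. φR_n = 0.75 × (2×199.68 + 4×268.8) = 1105.9 kN.
Block shear: shear path 2×[37+2×57] = 2×151 mm, A_gv = 4832, A_nv = 2×(151 − 2.5×24)×16 = 2912 mm²; tension across gage: (70 − 1×24)×16 = 736 mm². R_n = min(0.6×400×2912, 0.6×250×4832) + 1.0×400×736 = min(698.88, 724.8) + 294.4 = 993.28 kN. φR_n = 0.75 × 993.28 = 745.0 kN.
Governing: min(525.9, 1105.9, 745.0) = 525.9 kN → bolt shear.

525.9 kN (bolt shear governs)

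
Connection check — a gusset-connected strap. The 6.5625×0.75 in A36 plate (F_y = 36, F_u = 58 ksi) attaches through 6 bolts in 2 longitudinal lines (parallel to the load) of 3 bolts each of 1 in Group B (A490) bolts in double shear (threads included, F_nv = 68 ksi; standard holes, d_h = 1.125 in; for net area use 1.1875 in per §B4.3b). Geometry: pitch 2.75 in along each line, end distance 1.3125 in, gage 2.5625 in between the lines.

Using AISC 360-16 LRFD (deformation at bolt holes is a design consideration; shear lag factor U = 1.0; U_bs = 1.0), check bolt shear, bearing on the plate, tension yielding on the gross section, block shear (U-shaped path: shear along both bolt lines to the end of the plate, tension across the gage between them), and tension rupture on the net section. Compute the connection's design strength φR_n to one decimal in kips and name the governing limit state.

Bolt shear: A_b = π(1)²/4 = 0.7854 in². φR_n = 0.75 × 68 × 0.7854 × 6 × 2 = 480.7 kips.
Bearing (0.75 in plate, F_u = 58 ksi): end bolts L_c = 1.3125 − 1.125/2 = 0.75, R_n = min(1.2×0.75×0.75×58, 2.4×1×0.75×58) = 39.15 kips/bolt; interior L_c = 2.75 − 1.125 = 1.625, R_n = 84.825 kips/bolt. φR_n = 0.75 × (2×39.15 + 4×84.825) = 313.2 kips.
Tension yield (gross): A_g = 6.5625×0.75 = 4.9219 in². φR_n = 0.90 × 36 × 4.9219 = 159.5 kips.
Block shear: shear path 2×[1.3125+2×2.75] = 2×6.8125 in, A_gv = 10.219, A_nv = 2×(6.8125 − 2.5×1.1875)×0.75 = 5.7656 in²; tension across gage: (2.5625 − 1×1.1875)×0.75 = 1.0313 in². R_n = min(0.6×58×5.7656, 0.6×36×10.219) + 1.0×58×1.0313 = min(200.64, 220.73) + 59.815 = 260.46 kips. φR_n = 0.75 × 260.46 = 195.3 kips.
Tension rupture (net): A_n = (6.5625 − 2×1.1875)×0.75 = 3.1406 in² (U = 1.0, A_e = A_n). φR_n = 0.75 × 58 × 3.1406 = 136.6 kips.
Governing: min(480.7, 313.2, 159.5, 195.3, 136.6) = 136.6 kips → net-section rupture.

136.6 kips (net-section rupture governs)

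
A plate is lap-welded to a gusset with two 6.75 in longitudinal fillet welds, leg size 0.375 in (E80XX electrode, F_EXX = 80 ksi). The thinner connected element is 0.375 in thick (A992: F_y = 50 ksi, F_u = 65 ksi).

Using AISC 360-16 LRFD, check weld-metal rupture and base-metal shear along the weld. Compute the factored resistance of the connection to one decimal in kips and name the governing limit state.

Weld metal: throat = 0.707×0.375 = 0.26513 in, L = 2×6.75 = 13.5 in. φR_n = 0.75 × 0.6 × 80 × 0.26513 × 13.5 = 128.9 kips.
Base metal shear (0.375 in plate): yield φR_n = 1.0×0.6×50×0.375×13.5 = 151.9 kips; rupture φR_n = 0.75×0.6×65×0.375×13.5 = 148.1 kips; take 148.1 kips (rupture).
Governing: min(128.9, 148.1) = 128.9 kips → weld metal.

128.9 kips (weld metal governs)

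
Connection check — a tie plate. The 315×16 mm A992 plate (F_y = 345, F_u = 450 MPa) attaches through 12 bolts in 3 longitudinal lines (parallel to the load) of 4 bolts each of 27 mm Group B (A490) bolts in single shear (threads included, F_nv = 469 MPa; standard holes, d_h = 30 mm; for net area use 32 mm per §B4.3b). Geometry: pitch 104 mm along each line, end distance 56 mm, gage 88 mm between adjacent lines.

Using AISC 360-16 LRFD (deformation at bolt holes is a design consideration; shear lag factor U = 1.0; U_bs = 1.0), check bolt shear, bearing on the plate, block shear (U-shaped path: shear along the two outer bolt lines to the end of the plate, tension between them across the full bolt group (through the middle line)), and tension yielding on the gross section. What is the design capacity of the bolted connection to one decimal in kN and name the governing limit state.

1564.9 kN (gross-section yield governs)

Bolt shear: A_b = π(27)²/4 = 572.56 mm². φR_n = 0.75 × 469 × 572.56 × 12 × 1 = 2416.8 kN.
Bearing (16 mm plate, F_u = 450 MPa): end bolts L_c = 56 − 30/2 = 41, R_n = min(1.2×41×16×450, 2.4×27×16×450) = 354.24 kN/bolt; interior L_c = 104 − 30 = 74, R_n = 466.56 kN/bolt. φR_n = 0.75 × (3×354.24 + 9×466.56) = 3946.3 kN.
Block shear: shear path 2×[56+3×104] = 2×368 mm, A_gv = 11776, A_nv = 2×(368 − 3.5×32)×16 = 8192 mm²; tension across gage: (176 − 2×32)×16 = 1792 mm². R_n = min(0.6×450×8192, 0.6×345×11776) + 1.0×450×1792 = min(2211.8, 2437.6) + 806.4 = 3018.2 kN. φR_n = 0.75 × 3018.2 = 2263.7 kN.
Tension yield (gross): A_g = 315×16 = 5040 mm². φR_n = 0.90 × 345 × 5040 = 1564.9 kN.
Governing: min(2416.8, 3946.3, 2263.7, 1564.9) = 1564.9 kN → gross-section yield.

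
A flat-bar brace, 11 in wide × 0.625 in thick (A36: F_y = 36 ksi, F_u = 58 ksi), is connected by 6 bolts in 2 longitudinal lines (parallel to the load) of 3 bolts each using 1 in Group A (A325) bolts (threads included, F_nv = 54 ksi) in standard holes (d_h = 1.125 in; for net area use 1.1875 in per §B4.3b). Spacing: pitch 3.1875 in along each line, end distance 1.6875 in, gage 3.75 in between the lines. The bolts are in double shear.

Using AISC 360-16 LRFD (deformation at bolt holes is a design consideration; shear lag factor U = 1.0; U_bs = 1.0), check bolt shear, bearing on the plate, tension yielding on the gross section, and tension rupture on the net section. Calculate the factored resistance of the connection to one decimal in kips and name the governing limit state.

Bolt shear: A_b = π(1)²/4 = 0.7854 in². φR_n = 0.75 × 54 × 0.7854 × 6 × 2 = 381.7 kips.
Bearing (0.625 in plate, F_u = 58 ksi): end bolts L_c = 1.6875 − 1.125/2 = 1.125, R_n = min(1.2×1.125×0.625×58, 2.4×1×0.625×58) = 48.938 kips/bolt; interior L_c = 3.1875 − 1.125 = 2.0625, R_n = 87 kips/bolt. φR_n = 0.75 × (2×48.938 + 4×87) = 334.4 kips.
Tension yield (gross): A_g = 11×0.625 = 6.875 in². φR_n = 0.90 × 36 × 6.875 = 222.8 kips.
Tension rupture (net): A_n = (11 − 2×1.1875)×0.625 = 5.3906 in² (U = 1.0, A_e = A_n). φR_n = 0.75 × 58 × 5.3906 = 234.5 kips.
Governing: min(381.7, 334.4, 222.8, 234.5) = 222.8 kips → gross-section yield.

222.8 kips (gross-section yield governs)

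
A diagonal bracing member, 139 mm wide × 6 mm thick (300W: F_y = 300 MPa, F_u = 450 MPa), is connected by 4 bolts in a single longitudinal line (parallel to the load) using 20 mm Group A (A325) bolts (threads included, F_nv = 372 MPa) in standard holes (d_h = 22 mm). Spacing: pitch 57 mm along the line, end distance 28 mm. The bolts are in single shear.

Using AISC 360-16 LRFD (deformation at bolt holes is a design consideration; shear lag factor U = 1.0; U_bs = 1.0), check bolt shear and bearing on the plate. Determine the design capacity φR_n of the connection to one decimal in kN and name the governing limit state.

296.5 kN (bearing governs)

Bolt shear: A_b = π(20)²/4 = 314.16 mm². φR_n = 0.75 × 372 × 314.16 × 4 × 1 = 350.6 kN.
Bearing (6 mm plate, F_u = 450 MPa): end bolts L_c = 28 − 22/2 = 17, R_n = min(1.2×17×6×450, 2.4×20×6×450) = 55.08 kN/bolt; interior L_c = 57 − 22 = 35, R_n = 113.4 kN/bolt. φR_n = 0.75 × (1×55.08 + 3×113.4) = 296.5 kN.
Governing: min(350.6, 296.5) = 296.5 kN → bearing.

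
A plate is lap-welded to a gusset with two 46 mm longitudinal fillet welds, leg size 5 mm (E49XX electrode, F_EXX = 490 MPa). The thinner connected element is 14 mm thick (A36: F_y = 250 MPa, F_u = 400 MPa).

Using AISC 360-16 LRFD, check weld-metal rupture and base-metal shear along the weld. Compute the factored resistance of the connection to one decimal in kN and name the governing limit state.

71.7 kN (weld metal governs)

Weld metal: throat = 0.707×5 = 3.535 mm, L = 2×46 = 92 mm. φR_n = 0.75 × 0.6 × 490 × 3.535 × 92 = 71.7 kN.
Base metal shear (14 mm plate): yield φR_n = 1.0×0.6×250×14×92 = 193.2 kN; rupture φR_n = 0.75×0.6×400×14×92 = 231.8 kN; take 193.2 kN (yield).
Governing: min(71.7, 193.2) = 71.7 kN → weld metal.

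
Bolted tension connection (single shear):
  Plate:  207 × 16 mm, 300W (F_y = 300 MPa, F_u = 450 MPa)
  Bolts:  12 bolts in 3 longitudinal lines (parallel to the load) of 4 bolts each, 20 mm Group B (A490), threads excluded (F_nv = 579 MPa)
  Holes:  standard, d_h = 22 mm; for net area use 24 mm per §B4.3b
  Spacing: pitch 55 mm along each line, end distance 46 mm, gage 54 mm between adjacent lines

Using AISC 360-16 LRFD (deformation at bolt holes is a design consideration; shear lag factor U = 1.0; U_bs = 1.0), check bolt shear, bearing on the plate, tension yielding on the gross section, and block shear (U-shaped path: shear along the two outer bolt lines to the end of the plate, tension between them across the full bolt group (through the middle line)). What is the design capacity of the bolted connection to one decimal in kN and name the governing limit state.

Bolt shear: A_b = π(20)²/4 = 314.16 mm². φR_n = 0.75 × 579 × 314.16 × 12 × 1 = 1637.1 kN.
Bearing (16 mm plate, F_u = 450 MPa): end bolts L_c = 46 − 22/2 = 35, R_n = min(1.2×35×16×450, 2.4×20×16×450) = 302.4 kN/bolt; interior L_c = 55 − 22 = 33, R_n = 285.12 kN/bolt. φR_n = 0.75 × (3×302.4 + 9×285.12) = 2605.0 kN.
Tension yield (gross): A_g = 207×16 = 3312 mm². φR_n = 0.90 × 300 × 3312 = 894.2 kN.
Block shear: shear path 2×[46+3×55] = 2×211 mm, A_gv = 6752, A_nv = 2×(211 − 3.5×24)×16 = 4064 mm²; tension across gage: (108 − 2×24)×16 = 960 mm². R_n = min(0.6×450×4064, 0.6×300×6752) + 1.0×450×960 = min(1097.3, 1215.4) + 432 = 1529.3 kN. φR_n = 0.75 × 1529.3 = 1147.0 kN.
Governing: min(1637.1, 2605.0, 894.2, 1147.0) = 894.2 kN → gross-section yield.

894.2 kN (gross-section yield governs)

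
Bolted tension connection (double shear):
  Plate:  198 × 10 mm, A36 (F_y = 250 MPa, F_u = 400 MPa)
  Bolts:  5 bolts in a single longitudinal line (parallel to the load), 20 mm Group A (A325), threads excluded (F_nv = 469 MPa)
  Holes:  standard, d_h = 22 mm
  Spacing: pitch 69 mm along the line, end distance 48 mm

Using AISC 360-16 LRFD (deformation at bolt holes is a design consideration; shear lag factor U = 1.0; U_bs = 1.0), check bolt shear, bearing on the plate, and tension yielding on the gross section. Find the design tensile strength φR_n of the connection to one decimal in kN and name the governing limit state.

445.5 kN (gross-section yield governs)

Bolt shear: A_b = π(20)²/4 = 314.16 mm². φR_n = 0.75 × 469 × 314.16 × 5 × 2 = 1105.1 kN.
Bearing (10 mm plate, F_u = 400 MPa): end bolts L_c = 48 − 22/2 = 37, R_n = min(1.2×37×10×400, 2.4×20×10×400) = 177.6 kN/bolt; interior L_c = 69 − 22 = 47, R_n = 192 kN/bolt. φR_n = 0.75 × (1×177.6 + 4×192) = 709.2 kN.
Tension yield (gross): A_g = 198×10 = 1980 mm². φR_n = 0.90 × 250 × 1980 = 445.5 kN.
Governing: min(1105.1, 709.2, 445.5) = 445.5 kN → gross-section yield.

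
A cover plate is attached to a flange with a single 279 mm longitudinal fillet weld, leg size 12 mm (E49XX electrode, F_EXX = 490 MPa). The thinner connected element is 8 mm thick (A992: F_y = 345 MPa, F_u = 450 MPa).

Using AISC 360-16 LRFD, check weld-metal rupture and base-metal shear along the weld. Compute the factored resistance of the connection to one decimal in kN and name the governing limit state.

452.0 kN (base-metal shear governs)

Weld metal: throat = 0.707×12 = 8.484 mm, L = 279 mm. φR_n = 0.75 × 0.6 × 490 × 8.484 × 279 = 521.9 kN.
Base metal shear (8 mm plate): yield φR_n = 1.0×0.6×345×8×279 = 462.0 kN; rupture φR_n = 0.75×0.6×450×8×279 = 452.0 kN; take 452.0 kN (rupture).
Governing: min(521.9, 452.0) = 452.0 kN → base-metal shear.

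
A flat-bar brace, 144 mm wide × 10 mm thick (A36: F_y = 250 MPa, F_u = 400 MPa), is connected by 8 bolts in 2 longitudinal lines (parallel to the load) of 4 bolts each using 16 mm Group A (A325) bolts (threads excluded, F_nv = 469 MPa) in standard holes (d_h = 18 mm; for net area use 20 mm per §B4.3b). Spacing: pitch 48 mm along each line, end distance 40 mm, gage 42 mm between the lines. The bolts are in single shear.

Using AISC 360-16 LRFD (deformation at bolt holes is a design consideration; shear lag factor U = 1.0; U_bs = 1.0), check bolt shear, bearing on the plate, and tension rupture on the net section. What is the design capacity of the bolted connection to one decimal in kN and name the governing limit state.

312.0 kN (net-section rupture governs)

Bolt shear: A_b = π(16)²/4 = 201.06 mm². φR_n = 0.75 × 469 × 201.06 × 8 × 1 = 565.8 kN.
Bearing (10 mm plate, F_u = 400 MPa): end bolts L_c = 40 − 18/2 = 31, R_n = min(1.2×31×10×400, 2.4×16×10×400) = 148.8 kN/bolt; interior L_c = 48 − 18 = 30, R_n = 144 kN/bolt. φR_n = 0.75 × (2×148.8 + 6×144) = 871.2 kN.
Tension rupture (net): A_n = (144 − 2×20)×10 = 1040 mm² (U = 1.0, A_e = A_n). φR_n = 0.75 × 400 × 1040 = 312.0 kN.
Governing: min(565.8, 871.2, 312.0) = 312.0 kN → net-section rupture.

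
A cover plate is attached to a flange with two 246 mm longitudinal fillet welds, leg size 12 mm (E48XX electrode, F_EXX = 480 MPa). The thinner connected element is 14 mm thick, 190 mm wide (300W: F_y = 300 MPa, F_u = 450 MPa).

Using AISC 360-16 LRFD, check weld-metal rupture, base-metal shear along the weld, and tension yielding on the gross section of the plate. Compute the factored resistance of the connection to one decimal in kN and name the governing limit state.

Weld metal: throat = 0.707×12 = 8.484 mm, L = 2×246 = 492 mm. φR_n = 0.75 × 0.6 × 480 × 8.484 × 492 = 901.6 kN.
Base metal shear (14 mm plate): yield φR_n = 1.0×0.6×300×14×492 = 1239.8 kN; rupture φR_n = 0.75×0.6×450×14×492 = 1394.8 kN; take 1239.8 kN (yield).
Tension yield (gross): A_g = 190×14 = 2660 mm². φR_n = 0.90 × 300 × 2660 = 718.2 kN.
Governing: min(901.6, 1239.8, 718.2) = 718.2 kN → gross-section yield.

718.2 kN (gross-section yield governs)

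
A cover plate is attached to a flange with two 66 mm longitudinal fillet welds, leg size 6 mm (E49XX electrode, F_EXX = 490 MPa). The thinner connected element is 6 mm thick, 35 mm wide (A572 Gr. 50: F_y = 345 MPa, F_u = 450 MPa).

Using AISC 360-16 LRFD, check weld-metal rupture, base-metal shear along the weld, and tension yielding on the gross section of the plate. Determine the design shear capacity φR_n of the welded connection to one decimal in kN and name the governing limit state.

65.2 kN (gross-section yield governs)

Weld metal: throat = 0.707×6 = 4.242 mm, L = 2×66 = 132 mm. φR_n = 0.75 × 0.6 × 490 × 4.242 × 132 = 123.5 kN.
Base metal shear (6 mm plate): yield φR_n = 1.0×0.6×345×6×132 = 163.9 kN; rupture φR_n = 0.75×0.6×450×6×132 = 160.4 kN; take 160.4 kN (rupture).
Tension yield (gross): A_g = 35×6 = 210 mm². φR_n = 0.90 × 345 × 210 = 65.2 kN.
Governing: min(123.5, 160.4, 65.2) = 65.2 kN → gross-section yield.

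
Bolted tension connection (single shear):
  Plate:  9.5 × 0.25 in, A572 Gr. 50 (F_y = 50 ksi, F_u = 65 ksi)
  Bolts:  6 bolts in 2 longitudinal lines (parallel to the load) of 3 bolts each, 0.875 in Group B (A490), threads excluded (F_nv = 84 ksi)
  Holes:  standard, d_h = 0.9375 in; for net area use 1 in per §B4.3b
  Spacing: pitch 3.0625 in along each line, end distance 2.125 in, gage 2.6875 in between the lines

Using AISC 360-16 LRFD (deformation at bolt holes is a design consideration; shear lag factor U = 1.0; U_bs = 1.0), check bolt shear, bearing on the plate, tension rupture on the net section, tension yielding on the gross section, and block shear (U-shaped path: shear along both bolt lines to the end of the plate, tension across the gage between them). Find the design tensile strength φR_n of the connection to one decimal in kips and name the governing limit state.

91.4 kips (net-section rupture governs)

Bolt shear: A_b = π(0.875)²/4 = 0.60132 in². φR_n = 0.75 × 84 × 0.60132 × 6 × 1 = 227.3 kips.
Bearing (0.25 in plate, F_u = 65 ksi): end bolts L_c = 2.125 − 0.9375/2 = 1.65625, R_n = min(1.2×1.65625×0.25×65, 2.4×0.875×0.25×65) = 32.297 kips/bolt; interior L_c = 3.0625 − 0.9375 = 2.125, R_n = 34.125 kips/bolt. φR_n = 0.75 × (2×32.297 + 4×34.125) = 150.8 kips.
Tension rupture (net): A_n = (9.5 − 2×1)×0.25 = 1.875 in² (U = 1.0, A_e = A_n). φR_n = 0.75 × 65 × 1.875 = 91.4 kips.
Tension yield (gross): A_g = 9.5×0.25 = 2.375 in². φR_n = 0.90 × 50 × 2.375 = 106.9 kips.
Block shear: shear path 2×[2.125+2×3.0625] = 2×8.25 in, A_gv = 4.125, A_nv = 2×(8.25 − 2.5×1)×0.25 = 2.875 in²; tension across gage: (2.6875 − 1×1)×0.25 = 0.42188 in². R_n = min(0.6×65×2.875, 0.6×50×4.125) + 1.0×65×0.42188 = min(112.13, 123.75) + 27.422 = 139.55 kips. φR_n = 0.75 × 139.55 = 104.7 kips.
Governing: min(227.3, 150.8, 91.4, 106.9, 104.7) = 91.4 kips → net-section rupture.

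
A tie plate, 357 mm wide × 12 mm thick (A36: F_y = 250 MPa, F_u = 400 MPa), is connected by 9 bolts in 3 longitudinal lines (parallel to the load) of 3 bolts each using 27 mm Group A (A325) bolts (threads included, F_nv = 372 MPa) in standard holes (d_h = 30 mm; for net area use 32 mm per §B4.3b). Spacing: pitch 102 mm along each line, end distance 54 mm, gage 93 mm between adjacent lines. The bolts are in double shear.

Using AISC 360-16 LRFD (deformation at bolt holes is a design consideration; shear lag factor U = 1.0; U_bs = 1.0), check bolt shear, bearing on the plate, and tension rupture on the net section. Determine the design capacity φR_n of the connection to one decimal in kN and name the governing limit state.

Bolt shear: A_b = π(27)²/4 = 572.56 mm². φR_n = 0.75 × 372 × 572.56 × 9 × 2 = 2875.4 kN.
Bearing (12 mm plate, F_u = 400 MPa): end bolts L_c = 54 − 30/2 = 39, R_n = min(1.2×39×12×400, 2.4×27×12×400) = 224.64 kN/bolt; interior L_c = 102 − 30 = 72, R_n = 311.04 kN/bolt. φR_n = 0.75 × (3×224.64 + 6×311.04) = 1905.1 kN.
Tension rupture (net): A_n = (357 − 3×32)×12 = 3132 mm² (U = 1.0, A_e = A_n). φR_n = 0.75 × 400 × 3132 = 939.6 kN.
Governing: min(2875.4, 1905.1, 939.6) = 939.6 kN → net-section rupture.

939.6 kN (net-section rupture governs)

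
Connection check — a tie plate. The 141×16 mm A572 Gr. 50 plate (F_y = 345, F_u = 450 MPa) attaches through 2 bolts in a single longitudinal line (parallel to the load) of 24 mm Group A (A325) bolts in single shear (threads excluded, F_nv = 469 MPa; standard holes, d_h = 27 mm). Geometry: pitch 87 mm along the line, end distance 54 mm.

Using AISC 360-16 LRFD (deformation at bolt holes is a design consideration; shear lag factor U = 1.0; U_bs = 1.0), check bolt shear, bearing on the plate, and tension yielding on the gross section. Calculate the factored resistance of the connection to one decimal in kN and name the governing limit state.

318.3 kN (bolt shear governs)

Bolt shear: A_b = π(24)²/4 = 452.39 mm². φR_n = 0.75 × 469 × 452.39 × 2 × 1 = 318.3 kN.
Bearing (16 mm plate, F_u = 450 MPa): end bolts L_c = 54 − 27/2 = 40.5, R_n = min(1.2×40.5×16×450, 2.4×24×16×450) = 349.92 kN/bolt; interior L_c = 87 − 27 = 60, R_n = 414.72 kN/bolt. φR_n = 0.75 × (1×349.92 + 1×414.72) = 573.5 kN.
Tension yield (gross): A_g = 141×16 = 2256 mm². φR_n = 0.90 × 345 × 2256 = 700.5 kN.
Governing: min(318.3, 573.5, 700.5) = 318.3 kN → bolt shear.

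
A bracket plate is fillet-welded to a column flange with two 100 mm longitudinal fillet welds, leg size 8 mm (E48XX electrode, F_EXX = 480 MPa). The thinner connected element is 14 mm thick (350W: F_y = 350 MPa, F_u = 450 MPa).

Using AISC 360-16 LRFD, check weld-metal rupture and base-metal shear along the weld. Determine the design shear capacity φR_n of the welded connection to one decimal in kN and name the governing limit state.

Weld metal: throat = 0.707×8 = 5.656 mm, L = 2×100 = 200 mm. φR_n = 0.75 × 0.6 × 480 × 5.656 × 200 = 244.3 kN.
Base metal shear (14 mm plate): yield φR_n = 1.0×0.6×350×14×200 = 588.0 kN; rupture φR_n = 0.75×0.6×450×14×200 = 567.0 kN; take 567.0 kN (rupture).
Governing: min(244.3, 567.0) = 244.3 kN → weld metal.

244.3 kN (weld metal governs)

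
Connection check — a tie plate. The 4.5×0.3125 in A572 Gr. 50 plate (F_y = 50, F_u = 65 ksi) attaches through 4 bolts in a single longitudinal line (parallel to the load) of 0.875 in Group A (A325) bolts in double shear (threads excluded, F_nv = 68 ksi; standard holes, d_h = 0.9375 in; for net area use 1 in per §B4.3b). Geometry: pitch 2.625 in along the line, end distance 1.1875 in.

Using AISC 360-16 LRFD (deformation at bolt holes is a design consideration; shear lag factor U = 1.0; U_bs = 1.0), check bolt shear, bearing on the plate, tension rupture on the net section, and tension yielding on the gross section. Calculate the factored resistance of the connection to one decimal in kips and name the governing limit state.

53.3 kips (net-section rupture governs)

Bolt shear: A_b = π(0.875)²/4 = 0.60132 in². φR_n = 0.75 × 68 × 0.60132 × 4 × 2 = 245.3 kips.
Bearing (0.3125 in plate, F_u = 65 ksi): end bolts L_c = 1.1875 − 0.9375/2 = 0.71875, R_n = min(1.2×0.71875×0.3125×65, 2.4×0.875×0.3125×65) = 17.52 kips/bolt; interior L_c = 2.625 − 0.9375 = 1.6875, R_n = 41.133 kips/bolt. φR_n = 0.75 × (1×17.52 + 3×41.133) = 105.7 kips.
Tension rupture (net): A_n = (4.5 − 1×1)×0.3125 = 1.0938 in² (U = 1.0, A_e = A_n). φR_n = 0.75 × 65 × 1.0938 = 53.3 kips.
Tension yield (gross): A_g = 4.5×0.3125 = 1.4063 in². φR_n = 0.90 × 50 × 1.4063 = 63.3 kips.
Governing: min(245.3, 105.7, 53.3, 63.3) = 53.3 kips → net-section rupture.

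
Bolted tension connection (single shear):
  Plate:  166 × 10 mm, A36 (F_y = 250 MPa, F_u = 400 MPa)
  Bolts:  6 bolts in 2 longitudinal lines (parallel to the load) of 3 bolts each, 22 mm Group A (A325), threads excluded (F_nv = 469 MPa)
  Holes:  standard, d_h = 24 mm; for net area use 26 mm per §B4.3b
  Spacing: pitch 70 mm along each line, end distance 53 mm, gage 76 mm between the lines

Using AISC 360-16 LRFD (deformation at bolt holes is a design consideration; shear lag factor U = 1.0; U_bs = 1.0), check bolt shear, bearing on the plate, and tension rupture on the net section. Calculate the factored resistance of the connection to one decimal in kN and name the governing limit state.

Bolt shear: A_b = π(22)²/4 = 380.13 mm². φR_n = 0.75 × 469 × 380.13 × 6 × 1 = 802.3 kN.
Bearing (10 mm plate, F_u = 400 MPa): end bolts L_c = 53 − 24/2 = 41, R_n = min(1.2×41×10×400, 2.4×22×10×400) = 196.8 kN/bolt; interior L_c = 70 − 24 = 46, R_n = 211.2 kN/bolt. φR_n = 0.75 × (2×196.8 + 4×211.2) = 928.8 kN.
Tension rupture (net): A_n = (166 − 2×26)×10 = 1140 mm² (U = 1.0, A_e = A_n). φR_n = 0.75 × 400 × 1140 = 342.0 kN.
Governing: min(802.3, 928.8, 342.0) = 342.0 kN → net-section rupture.

342.0 kN (net-section rupture governs)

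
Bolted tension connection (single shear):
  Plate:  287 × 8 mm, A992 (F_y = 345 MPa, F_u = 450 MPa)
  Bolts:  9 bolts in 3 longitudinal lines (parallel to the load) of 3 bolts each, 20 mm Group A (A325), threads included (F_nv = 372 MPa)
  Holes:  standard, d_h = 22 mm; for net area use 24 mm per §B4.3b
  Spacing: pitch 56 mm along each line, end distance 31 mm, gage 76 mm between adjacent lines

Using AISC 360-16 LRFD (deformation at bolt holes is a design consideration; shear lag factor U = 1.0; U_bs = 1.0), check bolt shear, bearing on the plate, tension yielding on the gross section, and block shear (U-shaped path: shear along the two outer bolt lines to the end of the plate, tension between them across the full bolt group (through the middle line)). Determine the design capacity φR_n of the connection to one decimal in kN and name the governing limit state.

549.7 kN (block shear governs)

Bolt shear: A_b = π(20)²/4 = 314.16 mm². φR_n = 0.75 × 372 × 314.16 × 9 × 1 = 788.9 kN.
Bearing (8 mm plate, F_u = 450 MPa): end bolts L_c = 31 − 22/2 = 20, R_n = min(1.2×20×8×450, 2.4×20×8×450) = 86.4 kN/bolt; interior L_c = 56 − 22 = 34, R_n = 146.88 kN/bolt. φR_n = 0.75 × (3×86.4 + 6×146.88) = 855.4 kN.
Tension yield (gross): A_g = 287×8 = 2296 mm². φR_n = 0.90 × 345 × 2296 = 712.9 kN.
Block shear: shear path 2×[31+2×56] = 2×143 mm, A_gv = 2288, A_nv = 2×(143 − 2.5×24)×8 = 1328 mm²; tension across gage: (152 − 2×24)×8 = 832 mm². R_n = min(0.6×450×1328, 0.6×345×2288) + 1.0×450×832 = min(358.56, 473.62) + 374.4 = 732.96 kN. φR_n = 0.75 × 732.96 = 549.7 kN.
Governing: min(788.9, 855.4, 712.9, 549.7) = 549.7 kN → block shear.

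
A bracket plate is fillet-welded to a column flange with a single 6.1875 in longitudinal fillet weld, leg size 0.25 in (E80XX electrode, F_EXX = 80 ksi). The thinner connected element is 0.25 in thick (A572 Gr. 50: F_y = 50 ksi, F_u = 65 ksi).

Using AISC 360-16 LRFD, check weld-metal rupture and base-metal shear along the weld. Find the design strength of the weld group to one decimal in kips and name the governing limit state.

Weld metal: throat = 0.707×0.25 = 0.17675 in, L = 6.1875 in. φR_n = 0.75 × 0.6 × 80 × 0.17675 × 6.1875 = 39.4 kips.
Base metal shear (0.25 in plate): yield φR_n = 1.0×0.6×50×0.25×6.1875 = 46.4 kips; rupture φR_n = 0.75×0.6×65×0.25×6.1875 = 45.2 kips; take 45.2 kips (rupture).
Governing: min(39.4, 45.2) = 39.4 kips → weld metal.

39.4 kips (weld metal governs)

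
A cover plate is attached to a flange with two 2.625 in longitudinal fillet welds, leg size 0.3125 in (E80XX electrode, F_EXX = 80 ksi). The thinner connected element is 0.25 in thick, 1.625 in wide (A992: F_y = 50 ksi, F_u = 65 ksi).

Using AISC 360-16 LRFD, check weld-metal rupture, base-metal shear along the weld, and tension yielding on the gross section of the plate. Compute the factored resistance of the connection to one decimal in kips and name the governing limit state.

Weld metal: throat = 0.707×0.3125 = 0.22094 in, L = 2×2.625 = 5.25 in. φR_n = 0.75 × 0.6 × 80 × 0.22094 × 5.25 = 41.8 kips.
Base metal shear (0.25 in plate): yield φR_n = 1.0×0.6×50×0.25×5.25 = 39.4 kips; rupture φR_n = 0.75×0.6×65×0.25×5.25 = 38.4 kips; take 38.4 kips (rupture).
Tension yield (gross): A_g = 1.625×0.25 = 0.40625 in². φR_n = 0.90 × 50 × 0.40625 = 18.3 kips.
Governing: min(41.8, 38.4, 18.3) = 18.3 kips → gross-section yield.

18.3 kips (gross-section yield governs)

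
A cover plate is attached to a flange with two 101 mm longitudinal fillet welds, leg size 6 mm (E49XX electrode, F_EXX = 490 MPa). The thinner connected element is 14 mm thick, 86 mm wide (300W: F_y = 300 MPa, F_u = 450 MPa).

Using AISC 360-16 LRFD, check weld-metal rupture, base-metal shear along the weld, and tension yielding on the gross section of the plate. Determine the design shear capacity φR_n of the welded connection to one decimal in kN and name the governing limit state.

188.9 kN (weld metal governs)

Weld metal: throat = 0.707×6 = 4.242 mm, L = 2×101 = 202 mm. φR_n = 0.75 × 0.6 × 490 × 4.242 × 202 = 188.9 kN.
Base metal shear (14 mm plate): yield φR_n = 1.0×0.6×300×14×202 = 509.0 kN; rupture φR_n = 0.75×0.6×450×14×202 = 572.7 kN; take 509.0 kN (yield).
Tension yield (gross): A_g = 86×14 = 1204 mm². φR_n = 0.90 × 300 × 1204 = 325.1 kN.
Governing: min(188.9, 509.0, 325.1) = 188.9 kN → weld metal.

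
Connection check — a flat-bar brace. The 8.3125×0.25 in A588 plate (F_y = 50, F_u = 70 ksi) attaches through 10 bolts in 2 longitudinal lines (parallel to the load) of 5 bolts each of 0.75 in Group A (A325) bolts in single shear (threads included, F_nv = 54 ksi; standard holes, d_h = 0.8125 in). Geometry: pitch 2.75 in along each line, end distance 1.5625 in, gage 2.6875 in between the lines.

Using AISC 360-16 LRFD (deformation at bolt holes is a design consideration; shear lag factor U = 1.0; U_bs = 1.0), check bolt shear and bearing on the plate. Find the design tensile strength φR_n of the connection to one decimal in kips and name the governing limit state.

178.9 kips (bolt shear governs)

Bolt shear: A_b = π(0.75)²/4 = 0.44179 in². φR_n = 0.75 × 54 × 0.44179 × 10 × 1 = 178.9 kips.
Bearing (0.25 in plate, F_u = 70 ksi): end bolts L_c = 1.5625 − 0.8125/2 = 1.15625, R_n = min(1.2×1.15625×0.25×70, 2.4×0.75×0.25×70) = 24.281 kips/bolt; interior L_c = 2.75 − 0.8125 = 1.9375, R_n = 31.5 kips/bolt. φR_n = 0.75 × (2×24.281 + 8×31.5) = 225.4 kips.
Governing: min(178.9, 225.4) = 178.9 kips → bolt shear.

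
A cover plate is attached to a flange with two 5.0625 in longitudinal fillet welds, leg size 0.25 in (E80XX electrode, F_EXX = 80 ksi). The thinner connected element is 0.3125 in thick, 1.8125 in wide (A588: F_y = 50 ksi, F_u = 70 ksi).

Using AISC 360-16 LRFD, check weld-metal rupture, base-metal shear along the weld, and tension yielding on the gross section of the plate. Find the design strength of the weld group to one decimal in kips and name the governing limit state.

25.5 kips (gross-section yield governs)

Weld metal: throat = 0.707×0.25 = 0.17675 in, L = 2×5.0625 = 10.125 in. φR_n = 0.75 × 0.6 × 80 × 0.17675 × 10.125 = 64.4 kips.
Base metal shear (0.3125 in plate): yield φR_n = 1.0×0.6×50×0.3125×10.125 = 94.9 kips; rupture φR_n = 0.75×0.6×70×0.3125×10.125 = 99.7 kips; take 94.9 kips (yield).
Tension yield (gross): A_g = 1.8125×0.3125 = 0.56641 in². φR_n = 0.90 × 50 × 0.56641 = 25.5 kips.
Governing: min(64.4, 94.9, 25.5) = 25.5 kips → gross-section yield.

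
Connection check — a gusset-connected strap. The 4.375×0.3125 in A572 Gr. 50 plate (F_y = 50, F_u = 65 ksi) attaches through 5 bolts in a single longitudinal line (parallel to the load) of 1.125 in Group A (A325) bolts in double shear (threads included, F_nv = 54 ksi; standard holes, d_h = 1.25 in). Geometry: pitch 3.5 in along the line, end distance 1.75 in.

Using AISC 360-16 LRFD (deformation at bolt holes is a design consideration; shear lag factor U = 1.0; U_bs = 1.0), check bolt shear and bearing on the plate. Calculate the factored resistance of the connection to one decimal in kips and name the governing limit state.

Bolt shear: A_b = π(1.125)²/4 = 0.99402 in². φR_n = 0.75 × 54 × 0.99402 × 5 × 2 = 402.6 kips.
Bearing (0.3125 in plate, F_u = 65 ksi): end bolts L_c = 1.75 − 1.25/2 = 1.125, R_n = min(1.2×1.125×0.3125×65, 2.4×1.125×0.3125×65) = 27.422 kips/bolt; interior L_c = 3.5 − 1.25 = 2.25, R_n = 54.844 kips/bolt. φR_n = 0.75 × (1×27.422 + 4×54.844) = 185.1 kips.
Governing: min(402.6, 185.1) = 185.1 kips → bearing.

185.1 kips (bearing governs)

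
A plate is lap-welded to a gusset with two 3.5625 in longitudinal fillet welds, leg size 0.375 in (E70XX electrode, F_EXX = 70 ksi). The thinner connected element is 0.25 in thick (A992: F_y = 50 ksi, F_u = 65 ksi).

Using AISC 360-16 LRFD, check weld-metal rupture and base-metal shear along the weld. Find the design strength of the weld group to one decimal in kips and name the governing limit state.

Weld metal: throat = 0.707×0.375 = 0.26513 in, L = 2×3.5625 = 7.125 in. φR_n = 0.75 × 0.6 × 70 × 0.26513 × 7.125 = 59.5 kips.
Base metal shear (0.25 in plate): yield φR_n = 1.0×0.6×50×0.25×7.125 = 53.4 kips; rupture φR_n = 0.75×0.6×65×0.25×7.125 = 52.1 kips; take 52.1 kips (rupture).
Governing: min(59.5, 52.1) = 52.1 kips → base-metal shear.

52.1 kips (base-metal shear governs)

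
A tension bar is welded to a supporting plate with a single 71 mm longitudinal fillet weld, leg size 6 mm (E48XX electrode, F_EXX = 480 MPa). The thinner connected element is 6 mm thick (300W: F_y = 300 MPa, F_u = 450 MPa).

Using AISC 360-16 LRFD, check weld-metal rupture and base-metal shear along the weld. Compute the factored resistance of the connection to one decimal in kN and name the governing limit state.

Weld metal: throat = 0.707×6 = 4.242 mm, L = 71 mm. φR_n = 0.75 × 0.6 × 480 × 4.242 × 71 = 65.1 kN.
Base metal shear (6 mm plate): yield φR_n = 1.0×0.6×300×6×71 = 76.7 kN; rupture φR_n = 0.75×0.6×450×6×71 = 86.3 kN; take 76.7 kN (yield).
Governing: min(65.1, 76.7) = 65.1 kN → weld metal.

65.1 kN (weld metal governs)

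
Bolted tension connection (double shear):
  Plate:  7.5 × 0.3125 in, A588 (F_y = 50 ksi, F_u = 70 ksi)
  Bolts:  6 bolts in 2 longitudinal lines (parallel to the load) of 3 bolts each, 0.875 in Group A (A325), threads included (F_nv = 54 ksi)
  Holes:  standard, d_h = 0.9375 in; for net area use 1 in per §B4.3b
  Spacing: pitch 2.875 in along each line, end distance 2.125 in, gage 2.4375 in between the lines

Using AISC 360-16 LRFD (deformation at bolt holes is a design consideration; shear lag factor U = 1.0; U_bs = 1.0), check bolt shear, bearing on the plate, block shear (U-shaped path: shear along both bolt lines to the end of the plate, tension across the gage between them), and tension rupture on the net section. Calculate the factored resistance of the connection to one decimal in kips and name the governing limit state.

90.2 kips (net-section rupture governs)

Bolt shear: A_b = π(0.875)²/4 = 0.60132 in². φR_n = 0.75 × 54 × 0.60132 × 6 × 2 = 292.2 kips.
Bearing (0.3125 in plate, F_u = 70 ksi): end bolts L_c = 2.125 − 0.9375/2 = 1.65625, R_n = min(1.2×1.65625×0.3125×70, 2.4×0.875×0.3125×70) = 43.477 kips/bolt; interior L_c = 2.875 − 0.9375 = 1.9375, R_n = 45.938 kips/bolt. φR_n = 0.75 × (2×43.477 + 4×45.938) = 203.0 kips.
Block shear: shear path 2×[2.125+2×2.875] = 2×7.875 in, A_gv = 4.9219, A_nv = 2×(7.875 − 2.5×1)×0.3125 = 3.3594 in²; tension across gage: (2.4375 − 1×1)×0.3125 = 0.44922 in². R_n = min(0.6×70×3.3594, 0.6×50×4.9219) + 1.0×70×0.44922 = min(141.09, 147.66) + 31.445 = 172.54 kips. φR_n = 0.75 × 172.54 = 129.4 kips.
Tension rupture (net): A_n = (7.5 − 2×1)×0.3125 = 1.7188 in² (U = 1.0, A_e = A_n). φR_n = 0.75 × 70 × 1.7188 = 90.2 kips.
Governing: min(292.2, 203.0, 129.4, 90.2) = 90.2 kips → net-section rupture.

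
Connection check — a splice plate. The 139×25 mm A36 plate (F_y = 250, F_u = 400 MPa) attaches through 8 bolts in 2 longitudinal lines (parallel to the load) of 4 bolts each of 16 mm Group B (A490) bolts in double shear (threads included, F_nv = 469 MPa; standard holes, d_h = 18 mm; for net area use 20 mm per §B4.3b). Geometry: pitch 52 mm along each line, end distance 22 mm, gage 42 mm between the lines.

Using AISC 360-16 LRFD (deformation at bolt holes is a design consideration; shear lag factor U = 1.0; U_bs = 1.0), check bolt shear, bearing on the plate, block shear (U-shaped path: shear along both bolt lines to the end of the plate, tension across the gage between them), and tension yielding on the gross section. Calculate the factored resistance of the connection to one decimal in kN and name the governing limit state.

781.9 kN (gross-section yield governs)

Bolt shear: A_b = π(16)²/4 = 201.06 mm². φR_n = 0.75 × 469 × 201.06 × 8 × 2 = 1131.6 kN.
Bearing (25 mm plate, F_u = 400 MPa): end bolts L_c = 22 − 18/2 = 13, R_n = min(1.2×13×25×400, 2.4×16×25×400) = 156 kN/bolt; interior L_c = 52 − 18 = 34, R_n = 384 kN/bolt. φR_n = 0.75 × (2×156 + 6×384) = 1962.0 kN.
Block shear: shear path 2×[22+3×52] = 2×178 mm, A_gv = 8900, A_nv = 2×(178 − 3.5×20)×25 = 5400 mm²; tension across gage: (42 − 1×20)×25 = 550 mm². R_n = min(0.6×400×5400, 0.6×250×8900) + 1.0×400×550 = min(1296, 1335) + 220 = 1516 kN. φR_n = 0.75 × 1516 = 1137.0 kN.
Tension yield (gross): A_g = 139×25 = 3475 mm². φR_n = 0.90 × 250 × 3475 = 781.9 kN.
Governing: min(1131.6, 1962.0, 1137.0, 781.9) = 781.9 kN → gross-section yield.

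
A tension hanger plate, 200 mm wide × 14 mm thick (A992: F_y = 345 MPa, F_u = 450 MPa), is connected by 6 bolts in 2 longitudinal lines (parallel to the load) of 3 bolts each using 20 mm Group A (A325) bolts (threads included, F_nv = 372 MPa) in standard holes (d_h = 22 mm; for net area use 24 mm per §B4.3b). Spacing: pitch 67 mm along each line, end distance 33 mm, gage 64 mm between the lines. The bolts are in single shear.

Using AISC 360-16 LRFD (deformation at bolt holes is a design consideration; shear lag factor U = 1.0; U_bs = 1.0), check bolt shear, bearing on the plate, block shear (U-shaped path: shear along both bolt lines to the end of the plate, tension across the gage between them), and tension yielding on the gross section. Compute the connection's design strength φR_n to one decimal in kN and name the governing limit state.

Bolt shear: A_b = π(20)²/4 = 314.16 mm². φR_n = 0.75 × 372 × 314.16 × 6 × 1 = 525.9 kN.
Bearing (14 mm plate, F_u = 450 MPa): end bolts L_c = 33 − 22/2 = 22, R_n = min(1.2×22×14×450, 2.4×20×14×450) = 166.32 kN/bolt; interior L_c = 67 − 22 = 45, R_n = 302.4 kN/bolt. φR_n = 0.75 × (2×166.32 + 4×302.4) = 1156.7 kN.
Block shear: shear path 2×[33+2×67] = 2×167 mm, A_gv = 4676, A_nv = 2×(167 − 2.5×24)×14 = 2996 mm²; tension across gage: (64 − 1×24)×14 = 560 mm². R_n = min(0.6×450×2996, 0.6×345×4676) + 1.0×450×560 = min(808.92, 967.93) + 252 = 1060.9 kN. φR_n = 0.75 × 1060.9 = 795.7 kN.
Tension yield (gross): A_g = 200×14 = 2800 mm². φR_n = 0.90 × 345 × 2800 = 869.4 kN.
Governing: min(525.9, 1156.7, 795.7, 869.4) = 525.9 kN → bolt shear.

525.9 kN (bolt shear governs)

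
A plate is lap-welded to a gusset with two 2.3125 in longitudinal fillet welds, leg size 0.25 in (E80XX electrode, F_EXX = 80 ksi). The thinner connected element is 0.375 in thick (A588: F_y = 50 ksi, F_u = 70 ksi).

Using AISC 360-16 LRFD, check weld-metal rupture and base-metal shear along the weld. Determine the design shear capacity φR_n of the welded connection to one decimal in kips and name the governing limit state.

29.4 kips (weld metal governs)

Weld metal: throat = 0.707×0.25 = 0.17675 in, L = 2×2.3125 = 4.625 in. φR_n = 0.75 × 0.6 × 80 × 0.17675 × 4.625 = 29.4 kips.
Base metal shear (0.375 in plate): yield φR_n = 1.0×0.6×50×0.375×4.625 = 52.0 kips; rupture φR_n = 0.75×0.6×70×0.375×4.625 = 54.6 kips; take 52.0 kips (yield).
Governing: min(29.4, 52.0) = 29.4 kips → weld metal.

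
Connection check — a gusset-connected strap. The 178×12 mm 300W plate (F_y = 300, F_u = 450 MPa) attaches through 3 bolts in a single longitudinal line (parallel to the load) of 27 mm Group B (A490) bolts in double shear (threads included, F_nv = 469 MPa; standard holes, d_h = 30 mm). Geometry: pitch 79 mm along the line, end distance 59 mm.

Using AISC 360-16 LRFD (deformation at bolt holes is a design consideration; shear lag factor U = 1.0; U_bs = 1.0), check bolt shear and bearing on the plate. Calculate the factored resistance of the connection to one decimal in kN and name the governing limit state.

690.1 kN (bearing governs)

Bolt shear: A_b = π(27)²/4 = 572.56 mm². φR_n = 0.75 × 469 × 572.56 × 3 × 2 = 1208.4 kN.
Bearing (12 mm plate, F_u = 450 MPa): end bolts L_c = 59 − 30/2 = 44, R_n = min(1.2×44×12×450, 2.4×27×12×450) = 285.12 kN/bolt; interior L_c = 79 − 30 = 49, R_n = 317.52 kN/bolt. φR_n = 0.75 × (1×285.12 + 2×317.52) = 690.1 kN.
Governing: min(1208.4, 690.1) = 690.1 kN → bearing.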